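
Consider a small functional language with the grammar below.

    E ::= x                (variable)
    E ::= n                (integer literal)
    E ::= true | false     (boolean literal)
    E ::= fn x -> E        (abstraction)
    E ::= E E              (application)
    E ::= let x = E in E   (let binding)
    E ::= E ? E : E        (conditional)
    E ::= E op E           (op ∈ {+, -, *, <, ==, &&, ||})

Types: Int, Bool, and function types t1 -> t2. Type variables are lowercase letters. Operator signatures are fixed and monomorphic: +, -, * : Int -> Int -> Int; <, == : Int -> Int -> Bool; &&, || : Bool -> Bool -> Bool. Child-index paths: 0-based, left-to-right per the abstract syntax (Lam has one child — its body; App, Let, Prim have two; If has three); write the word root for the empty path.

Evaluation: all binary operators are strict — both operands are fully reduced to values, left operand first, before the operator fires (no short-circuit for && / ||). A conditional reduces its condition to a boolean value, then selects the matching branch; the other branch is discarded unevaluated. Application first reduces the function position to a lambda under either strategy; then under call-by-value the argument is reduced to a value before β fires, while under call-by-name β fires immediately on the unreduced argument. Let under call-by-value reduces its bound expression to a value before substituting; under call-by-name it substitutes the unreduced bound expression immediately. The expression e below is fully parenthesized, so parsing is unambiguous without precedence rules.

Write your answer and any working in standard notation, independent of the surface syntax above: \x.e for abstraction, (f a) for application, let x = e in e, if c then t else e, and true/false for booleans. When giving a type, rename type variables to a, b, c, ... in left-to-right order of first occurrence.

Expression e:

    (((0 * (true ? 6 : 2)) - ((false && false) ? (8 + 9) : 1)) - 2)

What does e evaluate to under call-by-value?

Answer: -3

Working:
step 0: (((0 * (if true then 6 else 2)) - (if (false && false) then (8 + 9) else 1)) - 2)
step 1: [if@0.0.1] (((0 * 6) - (if (false && false) then (8 + 9) else 1)) - 2)
step 2: [delta@0.0] ((0 - (if (false && false) then (8 + 9) else 1)) - 2)
step 3: [delta@0.1.0] ((0 - (if false then (8 + 9) else 1)) - 2)
step 4: [if@0.1] ((0 - 1) - 2)
step 5: [delta@0] (-1 - 2)
step 6: [delta@root] -3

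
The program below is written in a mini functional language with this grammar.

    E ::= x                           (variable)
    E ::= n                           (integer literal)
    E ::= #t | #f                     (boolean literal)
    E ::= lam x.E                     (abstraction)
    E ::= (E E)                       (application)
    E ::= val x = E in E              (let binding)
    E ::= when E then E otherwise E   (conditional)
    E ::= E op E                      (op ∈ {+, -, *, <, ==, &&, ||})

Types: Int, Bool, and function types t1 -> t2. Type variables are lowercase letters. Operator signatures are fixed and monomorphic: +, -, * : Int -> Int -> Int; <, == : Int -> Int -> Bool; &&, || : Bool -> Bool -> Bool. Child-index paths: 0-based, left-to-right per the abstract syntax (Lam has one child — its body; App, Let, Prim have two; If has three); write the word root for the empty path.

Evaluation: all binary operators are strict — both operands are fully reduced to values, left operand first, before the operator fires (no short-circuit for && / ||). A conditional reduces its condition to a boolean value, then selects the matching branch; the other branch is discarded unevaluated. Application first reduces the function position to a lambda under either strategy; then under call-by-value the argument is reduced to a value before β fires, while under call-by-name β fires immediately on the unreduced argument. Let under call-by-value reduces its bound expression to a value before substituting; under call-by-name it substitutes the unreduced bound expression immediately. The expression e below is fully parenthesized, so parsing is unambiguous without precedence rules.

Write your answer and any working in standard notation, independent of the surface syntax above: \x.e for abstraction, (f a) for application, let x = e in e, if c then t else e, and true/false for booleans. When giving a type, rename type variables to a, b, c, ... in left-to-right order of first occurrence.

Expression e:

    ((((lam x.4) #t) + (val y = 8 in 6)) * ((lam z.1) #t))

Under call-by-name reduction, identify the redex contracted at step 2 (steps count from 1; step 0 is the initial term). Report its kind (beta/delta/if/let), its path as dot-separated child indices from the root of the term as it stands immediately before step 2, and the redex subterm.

Trace:
step 0: ((((\x.4) true) + (let y = 8 in 6)) * ((\z.1) true))
step 1: [beta@0.0] ((4 + (let y = 8 in 6)) * ((\z.1) true))
step 2: [let@0.1] ((4 + 6) * ((\z.1) true))

Answer: let at 0.1 : (let y = 8 in 6)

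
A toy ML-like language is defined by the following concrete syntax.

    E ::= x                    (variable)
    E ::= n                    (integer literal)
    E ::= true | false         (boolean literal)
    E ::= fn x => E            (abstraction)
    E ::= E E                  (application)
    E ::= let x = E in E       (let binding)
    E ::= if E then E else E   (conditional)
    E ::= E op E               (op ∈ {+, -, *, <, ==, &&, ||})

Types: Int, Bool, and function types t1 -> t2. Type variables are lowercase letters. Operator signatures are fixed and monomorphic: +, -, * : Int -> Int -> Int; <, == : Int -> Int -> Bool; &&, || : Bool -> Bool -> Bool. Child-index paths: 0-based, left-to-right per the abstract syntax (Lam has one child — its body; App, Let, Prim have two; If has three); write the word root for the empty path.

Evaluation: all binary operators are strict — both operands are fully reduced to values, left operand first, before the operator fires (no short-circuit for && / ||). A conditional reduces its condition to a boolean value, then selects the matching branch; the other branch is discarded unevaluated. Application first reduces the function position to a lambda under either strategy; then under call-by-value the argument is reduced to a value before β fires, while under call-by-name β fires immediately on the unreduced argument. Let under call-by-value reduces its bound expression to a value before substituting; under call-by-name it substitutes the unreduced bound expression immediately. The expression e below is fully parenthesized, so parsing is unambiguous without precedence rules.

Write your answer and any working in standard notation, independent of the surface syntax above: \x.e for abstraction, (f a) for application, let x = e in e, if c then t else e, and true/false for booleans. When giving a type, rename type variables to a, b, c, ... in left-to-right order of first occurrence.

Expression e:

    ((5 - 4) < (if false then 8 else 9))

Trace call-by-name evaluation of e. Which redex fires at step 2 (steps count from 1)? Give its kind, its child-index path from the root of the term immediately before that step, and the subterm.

Answer: if at 1 : (if false then 8 else 9)

Derivation:
step 0: ((5 - 4) < (if false then 8 else 9))
step 1: [delta@0] (1 < (if false then 8 else 9))
step 2: [if@1] (1 < 9)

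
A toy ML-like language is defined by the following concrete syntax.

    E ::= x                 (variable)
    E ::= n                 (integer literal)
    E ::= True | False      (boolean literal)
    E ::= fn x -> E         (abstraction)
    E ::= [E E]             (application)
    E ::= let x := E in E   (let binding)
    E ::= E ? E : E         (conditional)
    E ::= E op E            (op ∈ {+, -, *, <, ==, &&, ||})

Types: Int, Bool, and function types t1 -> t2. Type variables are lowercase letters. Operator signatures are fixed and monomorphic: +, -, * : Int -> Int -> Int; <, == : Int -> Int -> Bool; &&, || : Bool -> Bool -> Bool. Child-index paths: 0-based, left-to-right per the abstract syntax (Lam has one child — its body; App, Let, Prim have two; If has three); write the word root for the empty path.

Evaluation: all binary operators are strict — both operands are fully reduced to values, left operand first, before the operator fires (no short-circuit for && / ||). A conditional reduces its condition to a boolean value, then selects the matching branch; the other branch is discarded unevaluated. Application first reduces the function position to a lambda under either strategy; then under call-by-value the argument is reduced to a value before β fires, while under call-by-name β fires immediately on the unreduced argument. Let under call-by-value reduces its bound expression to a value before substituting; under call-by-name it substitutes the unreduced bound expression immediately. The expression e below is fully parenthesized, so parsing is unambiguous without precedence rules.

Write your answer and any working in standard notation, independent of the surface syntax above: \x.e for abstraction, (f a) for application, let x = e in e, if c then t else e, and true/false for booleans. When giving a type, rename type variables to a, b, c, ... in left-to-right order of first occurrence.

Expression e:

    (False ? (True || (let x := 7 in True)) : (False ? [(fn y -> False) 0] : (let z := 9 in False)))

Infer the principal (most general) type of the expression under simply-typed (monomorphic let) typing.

Answer: Bool

Derivation:
  unify Bool ~ Bool
  unify Bool ~ Bool
let x : Int
  unify Bool ~ Bool
  unify Bool ~ Bool
\y._ : a -> Bool
  unify a -> Bool ~ Int -> b
  unify a ~ Int
  unify Bool ~ b
_ _ : Bool
let z : Int
  unify Bool ~ Bool
  unify Bool ~ Bool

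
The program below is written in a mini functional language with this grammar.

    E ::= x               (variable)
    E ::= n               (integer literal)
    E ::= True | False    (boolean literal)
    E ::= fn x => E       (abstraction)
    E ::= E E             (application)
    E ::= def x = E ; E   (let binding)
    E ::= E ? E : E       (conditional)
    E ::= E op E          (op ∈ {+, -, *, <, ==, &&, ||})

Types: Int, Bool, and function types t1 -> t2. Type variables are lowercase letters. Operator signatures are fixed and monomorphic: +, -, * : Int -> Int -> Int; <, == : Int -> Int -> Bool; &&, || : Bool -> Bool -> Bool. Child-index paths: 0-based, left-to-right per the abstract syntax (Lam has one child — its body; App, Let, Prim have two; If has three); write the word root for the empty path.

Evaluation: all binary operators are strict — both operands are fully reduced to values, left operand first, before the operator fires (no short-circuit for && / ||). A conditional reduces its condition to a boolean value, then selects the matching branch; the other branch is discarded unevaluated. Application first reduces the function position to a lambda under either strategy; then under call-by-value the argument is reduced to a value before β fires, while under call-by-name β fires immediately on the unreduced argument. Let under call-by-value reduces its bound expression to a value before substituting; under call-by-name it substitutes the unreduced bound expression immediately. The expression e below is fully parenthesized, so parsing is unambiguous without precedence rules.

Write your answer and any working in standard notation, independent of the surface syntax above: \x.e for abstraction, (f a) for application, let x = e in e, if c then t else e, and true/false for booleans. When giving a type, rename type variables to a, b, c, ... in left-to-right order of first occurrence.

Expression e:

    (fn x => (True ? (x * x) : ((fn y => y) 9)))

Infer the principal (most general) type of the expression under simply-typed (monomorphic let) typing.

Answer: Int -> Int

Trace:
  unify Bool ~ Bool
x : a
  unify a ~ Int
x : Int
  unify Int ~ Int
y : b
\y._ : b -> b
  unify b -> b ~ Int -> c
  unify b ~ Int
  unify Int ~ c
_ _ : Int
  unify Int ~ Int
\x._ : Int -> Int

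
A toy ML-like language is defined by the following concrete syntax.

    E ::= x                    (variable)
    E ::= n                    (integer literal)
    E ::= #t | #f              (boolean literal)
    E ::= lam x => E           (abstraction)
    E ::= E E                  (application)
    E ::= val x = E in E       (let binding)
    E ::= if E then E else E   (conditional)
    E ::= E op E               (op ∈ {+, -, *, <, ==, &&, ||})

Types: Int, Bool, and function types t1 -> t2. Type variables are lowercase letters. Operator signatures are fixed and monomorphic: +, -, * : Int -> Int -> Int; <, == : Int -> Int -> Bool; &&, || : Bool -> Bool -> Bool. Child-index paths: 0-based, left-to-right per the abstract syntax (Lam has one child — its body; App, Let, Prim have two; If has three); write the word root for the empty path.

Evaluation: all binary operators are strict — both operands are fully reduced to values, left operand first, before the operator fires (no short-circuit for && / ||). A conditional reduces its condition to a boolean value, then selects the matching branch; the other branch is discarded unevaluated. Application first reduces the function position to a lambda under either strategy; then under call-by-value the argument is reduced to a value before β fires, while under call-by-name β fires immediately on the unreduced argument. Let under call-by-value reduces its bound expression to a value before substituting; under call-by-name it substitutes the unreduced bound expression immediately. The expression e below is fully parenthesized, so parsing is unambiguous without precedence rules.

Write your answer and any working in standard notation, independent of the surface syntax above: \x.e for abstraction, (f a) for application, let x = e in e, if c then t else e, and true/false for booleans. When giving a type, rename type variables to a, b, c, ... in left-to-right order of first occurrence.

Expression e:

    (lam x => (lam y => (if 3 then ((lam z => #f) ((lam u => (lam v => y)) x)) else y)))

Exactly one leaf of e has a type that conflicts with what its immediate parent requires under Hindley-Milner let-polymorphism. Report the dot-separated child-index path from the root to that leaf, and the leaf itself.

Answer: 0.0.0 : 3

Working:
  unify Int ~ Bool
  FAIL: mismatch Int ~ Bool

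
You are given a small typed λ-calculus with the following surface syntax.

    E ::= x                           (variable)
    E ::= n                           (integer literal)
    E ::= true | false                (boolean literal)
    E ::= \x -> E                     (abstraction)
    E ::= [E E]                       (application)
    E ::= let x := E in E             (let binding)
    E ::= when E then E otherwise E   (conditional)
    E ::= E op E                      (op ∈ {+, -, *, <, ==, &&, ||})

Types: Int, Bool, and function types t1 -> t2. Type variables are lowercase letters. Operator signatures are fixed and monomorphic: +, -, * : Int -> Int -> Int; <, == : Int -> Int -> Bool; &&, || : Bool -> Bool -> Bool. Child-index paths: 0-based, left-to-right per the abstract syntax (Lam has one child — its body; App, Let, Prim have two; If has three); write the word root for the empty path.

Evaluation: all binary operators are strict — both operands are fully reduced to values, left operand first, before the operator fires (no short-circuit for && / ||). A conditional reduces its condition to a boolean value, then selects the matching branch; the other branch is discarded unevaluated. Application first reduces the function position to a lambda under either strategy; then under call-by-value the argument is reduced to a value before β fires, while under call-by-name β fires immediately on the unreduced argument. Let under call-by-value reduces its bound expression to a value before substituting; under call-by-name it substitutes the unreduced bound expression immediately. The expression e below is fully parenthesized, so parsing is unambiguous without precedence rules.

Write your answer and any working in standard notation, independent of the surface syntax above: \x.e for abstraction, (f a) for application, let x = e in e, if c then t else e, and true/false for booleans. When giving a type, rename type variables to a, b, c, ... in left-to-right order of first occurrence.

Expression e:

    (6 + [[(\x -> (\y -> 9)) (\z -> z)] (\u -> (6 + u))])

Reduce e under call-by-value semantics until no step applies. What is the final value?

Derivation:
step 0: (6 + (((\x.(\y.9)) (\z.z)) (\u.(6 + u))))
step 1: [beta@1.0] (6 + ((\y.9) (\u.(6 + u))))
step 2: [beta@1] (6 + 9)
step 3: [delta@root] 15

Answer: 15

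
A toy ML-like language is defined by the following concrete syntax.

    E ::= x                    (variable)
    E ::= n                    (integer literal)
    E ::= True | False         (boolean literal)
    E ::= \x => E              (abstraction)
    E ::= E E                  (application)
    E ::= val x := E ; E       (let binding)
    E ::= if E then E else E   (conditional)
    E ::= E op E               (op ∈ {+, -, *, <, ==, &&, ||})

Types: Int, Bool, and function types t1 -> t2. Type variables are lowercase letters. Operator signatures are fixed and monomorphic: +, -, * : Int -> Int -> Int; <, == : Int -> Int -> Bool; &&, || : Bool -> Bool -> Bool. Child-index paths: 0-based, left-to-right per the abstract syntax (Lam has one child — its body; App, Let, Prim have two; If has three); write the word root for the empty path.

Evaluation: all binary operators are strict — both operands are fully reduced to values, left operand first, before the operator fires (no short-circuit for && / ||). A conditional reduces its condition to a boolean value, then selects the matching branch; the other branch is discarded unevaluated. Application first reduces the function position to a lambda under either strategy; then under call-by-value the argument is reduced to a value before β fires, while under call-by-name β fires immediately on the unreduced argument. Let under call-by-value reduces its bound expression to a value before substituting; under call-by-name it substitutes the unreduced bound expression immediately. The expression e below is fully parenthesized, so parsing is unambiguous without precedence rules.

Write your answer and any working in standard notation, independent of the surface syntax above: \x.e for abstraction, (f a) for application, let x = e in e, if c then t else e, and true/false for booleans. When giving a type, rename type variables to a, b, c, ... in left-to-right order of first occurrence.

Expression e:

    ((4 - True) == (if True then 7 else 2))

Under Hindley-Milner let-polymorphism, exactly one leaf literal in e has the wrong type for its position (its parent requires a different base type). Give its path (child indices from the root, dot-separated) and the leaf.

Answer: 0.1 : true

Derivation:
  unify Int ~ Int
  unify Bool ~ Int
  FAIL: mismatch Bool ~ Int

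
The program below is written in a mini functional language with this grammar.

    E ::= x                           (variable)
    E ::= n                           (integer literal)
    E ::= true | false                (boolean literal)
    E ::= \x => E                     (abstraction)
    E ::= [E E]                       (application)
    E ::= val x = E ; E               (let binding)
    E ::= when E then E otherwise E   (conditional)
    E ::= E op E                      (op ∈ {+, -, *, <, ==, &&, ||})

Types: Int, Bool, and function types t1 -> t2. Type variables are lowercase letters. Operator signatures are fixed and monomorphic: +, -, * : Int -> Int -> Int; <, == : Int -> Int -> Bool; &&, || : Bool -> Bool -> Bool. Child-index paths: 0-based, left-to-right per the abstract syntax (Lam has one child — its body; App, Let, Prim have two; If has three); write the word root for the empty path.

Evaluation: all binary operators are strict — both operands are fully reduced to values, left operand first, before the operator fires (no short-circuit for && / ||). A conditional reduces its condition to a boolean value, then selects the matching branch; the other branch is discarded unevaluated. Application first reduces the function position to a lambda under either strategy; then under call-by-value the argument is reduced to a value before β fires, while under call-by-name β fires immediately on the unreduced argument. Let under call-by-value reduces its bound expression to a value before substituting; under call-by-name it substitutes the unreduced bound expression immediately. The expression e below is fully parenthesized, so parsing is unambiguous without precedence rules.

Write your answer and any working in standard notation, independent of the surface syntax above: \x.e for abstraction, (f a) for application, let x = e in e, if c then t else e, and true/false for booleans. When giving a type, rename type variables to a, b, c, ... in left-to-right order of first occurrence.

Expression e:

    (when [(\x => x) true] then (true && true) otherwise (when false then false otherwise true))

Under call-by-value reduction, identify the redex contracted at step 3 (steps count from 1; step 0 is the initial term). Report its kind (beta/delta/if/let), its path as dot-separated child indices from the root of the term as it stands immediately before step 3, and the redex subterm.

Answer: delta at root : (true && true)

Trace:
step 0: (if ((\x.x) true) then (true && true) else (if false then false else true))
step 1: [beta@0] (if true then (true && true) else (if false then false else true))
step 2: [if@root] (true && true)
step 3: [delta@root] true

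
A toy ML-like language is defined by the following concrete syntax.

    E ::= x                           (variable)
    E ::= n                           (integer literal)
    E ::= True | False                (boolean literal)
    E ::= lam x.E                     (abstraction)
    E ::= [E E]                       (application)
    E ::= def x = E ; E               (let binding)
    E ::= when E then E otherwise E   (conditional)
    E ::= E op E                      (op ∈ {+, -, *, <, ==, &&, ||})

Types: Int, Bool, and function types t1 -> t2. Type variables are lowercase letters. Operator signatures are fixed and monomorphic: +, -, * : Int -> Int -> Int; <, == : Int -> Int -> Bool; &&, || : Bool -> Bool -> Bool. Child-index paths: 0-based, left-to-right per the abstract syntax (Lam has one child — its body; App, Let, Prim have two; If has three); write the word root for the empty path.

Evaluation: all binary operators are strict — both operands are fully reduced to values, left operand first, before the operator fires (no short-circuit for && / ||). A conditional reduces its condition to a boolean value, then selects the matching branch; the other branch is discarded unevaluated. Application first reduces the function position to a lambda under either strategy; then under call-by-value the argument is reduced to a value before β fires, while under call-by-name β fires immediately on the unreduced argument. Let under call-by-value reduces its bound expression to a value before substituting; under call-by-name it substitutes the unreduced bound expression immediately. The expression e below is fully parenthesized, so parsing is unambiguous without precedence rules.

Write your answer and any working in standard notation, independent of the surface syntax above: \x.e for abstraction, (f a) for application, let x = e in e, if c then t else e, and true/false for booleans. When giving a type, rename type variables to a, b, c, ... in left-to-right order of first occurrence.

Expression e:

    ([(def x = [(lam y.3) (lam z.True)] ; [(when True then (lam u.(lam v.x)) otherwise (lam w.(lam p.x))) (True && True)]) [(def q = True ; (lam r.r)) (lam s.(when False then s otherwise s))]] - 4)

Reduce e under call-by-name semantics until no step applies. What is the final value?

Derivation:
step 0: (((let x = ((\y.3) (\z.true)) in ((if true then (\u.(\v.x)) else (\w.(\p.x))) (true && true))) ((let q = true in (\r.r)) (\s.(if false then s else s)))) - 4)
step 1: [let@0.0] ((((if true then (\u.(\v.((\y.3) (\z.true)))) else (\w.(\p.((\y.3) (\z.true))))) (true && true)) ((let q = true in (\r.r)) (\s.(if false then s else s)))) - 4)
step 2: [if@0.0.0] ((((\u.(\v.((\y.3) (\z.true)))) (true && true)) ((let q = true in (\r.r)) (\s.(if false then s else s)))) - 4)
step 3: [beta@0.0] (((\v.((\y.3) (\z.true))) ((let q = true in (\r.r)) (\s.(if false then s else s)))) - 4)
step 4: [beta@0] (((\y.3) (\z.true)) - 4)
step 5: [beta@0] (3 - 4)
step 6: [delta@root] -1

Answer: -1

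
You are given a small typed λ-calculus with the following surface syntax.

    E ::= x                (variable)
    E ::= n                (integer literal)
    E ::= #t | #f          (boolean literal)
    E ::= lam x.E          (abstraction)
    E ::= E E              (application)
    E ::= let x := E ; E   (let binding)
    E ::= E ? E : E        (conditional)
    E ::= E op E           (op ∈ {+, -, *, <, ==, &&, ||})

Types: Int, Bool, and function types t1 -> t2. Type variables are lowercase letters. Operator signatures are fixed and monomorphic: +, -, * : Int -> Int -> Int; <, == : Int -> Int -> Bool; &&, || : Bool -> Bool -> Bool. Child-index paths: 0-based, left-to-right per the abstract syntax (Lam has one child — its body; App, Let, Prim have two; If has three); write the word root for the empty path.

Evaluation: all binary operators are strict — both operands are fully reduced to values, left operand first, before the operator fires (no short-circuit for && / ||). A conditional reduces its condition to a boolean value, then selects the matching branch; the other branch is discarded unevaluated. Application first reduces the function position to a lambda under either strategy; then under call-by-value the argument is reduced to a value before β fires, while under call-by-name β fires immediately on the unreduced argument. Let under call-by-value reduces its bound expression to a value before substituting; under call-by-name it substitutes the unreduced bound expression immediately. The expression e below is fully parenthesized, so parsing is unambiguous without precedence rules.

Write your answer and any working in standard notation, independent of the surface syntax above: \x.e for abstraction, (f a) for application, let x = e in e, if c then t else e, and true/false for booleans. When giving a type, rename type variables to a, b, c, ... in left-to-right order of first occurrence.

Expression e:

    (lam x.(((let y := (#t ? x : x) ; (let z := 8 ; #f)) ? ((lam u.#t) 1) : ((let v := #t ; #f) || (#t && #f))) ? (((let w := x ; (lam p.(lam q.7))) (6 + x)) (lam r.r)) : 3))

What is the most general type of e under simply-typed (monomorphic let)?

Answer: Int -> Int

Working:
  unify Bool ~ Bool
x : a
x : a
  unify a ~ a
let y : a
let z : Int
  unify Bool ~ Bool
\u._ : b -> Bool
  unify b -> Bool ~ Int -> c
  unify b ~ Int
  unify Bool ~ c
_ _ : Bool
let v : Bool
  unify Bool ~ Bool
  unify Bool ~ Bool
  unify Bool ~ Bool
  unify Bool ~ Bool
  unify Bool ~ Bool
  unify Bool ~ Bool
x : a
let w : a
\q._ : e -> Int
\p._ : d -> e -> Int
  unify Int ~ Int
x : a
  unify a ~ Int
  unify d -> e -> Int ~ Int -> f
  unify d ~ Int
  unify e -> Int ~ f
_ _ : e -> Int
r : g
\r._ : g -> g
  unify e -> Int ~ (g -> g) -> h
  unify e ~ g -> g
  unify Int ~ h
_ _ : Int
  unify Int ~ Int
\x._ : Int -> Int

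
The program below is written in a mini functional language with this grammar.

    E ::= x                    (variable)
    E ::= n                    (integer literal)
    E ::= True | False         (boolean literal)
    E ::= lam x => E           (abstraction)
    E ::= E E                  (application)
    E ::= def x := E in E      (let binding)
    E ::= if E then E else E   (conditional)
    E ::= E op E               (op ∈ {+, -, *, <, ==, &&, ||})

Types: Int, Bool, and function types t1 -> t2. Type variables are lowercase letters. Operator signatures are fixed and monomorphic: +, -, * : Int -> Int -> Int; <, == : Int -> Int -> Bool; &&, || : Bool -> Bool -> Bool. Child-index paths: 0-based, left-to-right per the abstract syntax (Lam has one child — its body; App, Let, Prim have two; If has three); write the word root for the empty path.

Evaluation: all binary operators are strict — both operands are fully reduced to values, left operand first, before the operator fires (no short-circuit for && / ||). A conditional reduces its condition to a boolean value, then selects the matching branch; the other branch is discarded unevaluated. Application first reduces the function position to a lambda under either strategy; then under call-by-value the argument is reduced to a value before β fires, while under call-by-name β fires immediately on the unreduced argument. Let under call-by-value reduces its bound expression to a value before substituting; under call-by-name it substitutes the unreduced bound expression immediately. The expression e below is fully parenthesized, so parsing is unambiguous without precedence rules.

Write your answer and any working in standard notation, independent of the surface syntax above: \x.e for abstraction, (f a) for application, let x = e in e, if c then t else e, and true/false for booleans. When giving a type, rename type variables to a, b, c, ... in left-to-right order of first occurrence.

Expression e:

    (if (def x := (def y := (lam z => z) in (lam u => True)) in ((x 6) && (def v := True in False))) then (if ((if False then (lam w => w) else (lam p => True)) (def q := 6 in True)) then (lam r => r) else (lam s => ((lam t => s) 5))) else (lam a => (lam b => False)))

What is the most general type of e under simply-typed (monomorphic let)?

Derivation:
z : a
\z._ : a -> a
let y : a -> a
\u._ : b -> Bool
let x : b -> Bool
x : b -> Bool
  unify b -> Bool ~ Int -> c
  unify b ~ Int
  unify Bool ~ c
_ _ : Bool
  unify Bool ~ Bool
let v : Bool
  unify Bool ~ Bool
  unify Bool ~ Bool
  unify Bool ~ Bool
w : d
\w._ : d -> d
\p._ : e -> Bool
  unify d -> d ~ e -> Bool
  unify d ~ e
  unify e ~ Bool
let q : Int
  unify Bool -> Bool ~ Bool -> f
  unify Bool ~ Bool
  unify Bool ~ f
_ _ : Bool
  unify Bool ~ Bool
r : g
\r._ : g -> g
s : h
\t._ : i -> h
  unify i -> h ~ Int -> j
  unify i ~ Int
  unify h ~ j
_ _ : j
\s._ : j -> j
  unify g -> g ~ j -> j
  unify g ~ j
  unify j ~ j
\b._ : l -> Bool
\a._ : k -> l -> Bool
  unify j -> j ~ k -> l -> Bool
  unify j ~ k
  unify k ~ l -> Bool

Answer: (a -> Bool) -> a -> Bool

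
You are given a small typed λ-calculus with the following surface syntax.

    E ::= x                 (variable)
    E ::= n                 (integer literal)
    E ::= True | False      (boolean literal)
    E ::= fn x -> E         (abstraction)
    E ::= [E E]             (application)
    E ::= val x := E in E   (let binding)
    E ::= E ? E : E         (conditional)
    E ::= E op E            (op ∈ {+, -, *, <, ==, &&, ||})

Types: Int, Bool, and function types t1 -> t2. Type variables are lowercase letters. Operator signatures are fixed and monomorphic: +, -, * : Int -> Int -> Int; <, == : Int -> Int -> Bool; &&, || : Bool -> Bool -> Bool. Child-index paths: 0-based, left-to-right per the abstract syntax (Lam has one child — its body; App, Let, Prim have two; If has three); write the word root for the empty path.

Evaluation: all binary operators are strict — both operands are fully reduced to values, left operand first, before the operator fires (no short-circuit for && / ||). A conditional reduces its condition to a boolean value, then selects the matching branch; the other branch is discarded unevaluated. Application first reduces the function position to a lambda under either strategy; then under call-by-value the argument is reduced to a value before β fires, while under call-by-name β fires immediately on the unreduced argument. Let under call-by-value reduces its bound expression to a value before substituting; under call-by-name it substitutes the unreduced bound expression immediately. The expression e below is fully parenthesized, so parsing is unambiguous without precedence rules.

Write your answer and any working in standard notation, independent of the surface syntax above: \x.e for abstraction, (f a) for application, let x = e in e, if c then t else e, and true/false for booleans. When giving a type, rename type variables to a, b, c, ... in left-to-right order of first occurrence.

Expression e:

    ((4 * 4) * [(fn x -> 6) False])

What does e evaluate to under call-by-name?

Trace:
step 0: ((4 * 4) * ((\x.6) false))
step 1: [delta@0] (16 * ((\x.6) false))
step 2: [beta@1] (16 * 6)
step 3: [delta@root] 96

Answer: 96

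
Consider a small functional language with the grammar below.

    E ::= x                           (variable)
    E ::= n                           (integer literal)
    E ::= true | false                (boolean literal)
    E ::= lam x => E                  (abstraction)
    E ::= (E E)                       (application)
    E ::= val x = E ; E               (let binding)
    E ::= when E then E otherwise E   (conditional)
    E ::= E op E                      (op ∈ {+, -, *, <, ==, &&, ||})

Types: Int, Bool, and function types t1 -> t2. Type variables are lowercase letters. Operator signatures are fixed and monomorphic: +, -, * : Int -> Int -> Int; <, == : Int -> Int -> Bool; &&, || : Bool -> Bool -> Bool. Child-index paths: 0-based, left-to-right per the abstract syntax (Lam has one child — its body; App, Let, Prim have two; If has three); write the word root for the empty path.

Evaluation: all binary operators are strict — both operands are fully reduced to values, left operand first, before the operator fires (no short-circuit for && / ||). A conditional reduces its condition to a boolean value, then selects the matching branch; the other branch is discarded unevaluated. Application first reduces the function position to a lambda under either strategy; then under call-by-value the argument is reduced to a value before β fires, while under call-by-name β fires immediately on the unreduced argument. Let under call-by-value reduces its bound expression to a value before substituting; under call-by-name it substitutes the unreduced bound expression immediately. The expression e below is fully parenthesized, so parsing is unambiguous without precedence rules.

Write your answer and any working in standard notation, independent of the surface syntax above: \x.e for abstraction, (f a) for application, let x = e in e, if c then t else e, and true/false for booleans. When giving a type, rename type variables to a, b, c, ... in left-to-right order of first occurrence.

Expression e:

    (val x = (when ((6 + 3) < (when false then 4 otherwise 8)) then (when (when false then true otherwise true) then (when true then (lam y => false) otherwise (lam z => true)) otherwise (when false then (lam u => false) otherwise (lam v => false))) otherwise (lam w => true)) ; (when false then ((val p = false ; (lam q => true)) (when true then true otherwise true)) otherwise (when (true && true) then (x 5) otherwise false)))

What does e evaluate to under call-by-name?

Derivation:
step 0: (let x = (if ((6 + 3) < (if false then 4 else 8)) then (if (if false then true else true) then (if true then (\y.false) else (\z.true)) else (if false then (\u.false) else (\v.false))) else (\w.true)) in (if false then ((let p = false in (\q.true)) (if true then true else true)) else (if (true && true) then (x 5) else false)))
step 1: [let@root] (if false then ((let p = false in (\q.true)) (if true then true else true)) else (if (true && true) then ((if ((6 + 3) < (if false then 4 else 8)) then (if (if false then true else true) then (if true then (\y.false) else (\z.true)) else (if false then (\u.false) else (\v.false))) else (\w.true)) 5) else false))
step 2: [if@root] (if (true && true) then ((if ((6 + 3) < (if false then 4 else 8)) then (if (if false then true else true) then (if true then (\y.false) else (\z.true)) else (if false then (\u.false) else (\v.false))) else (\w.true)) 5) else false)
step 3: [delta@0] (if true then ((if ((6 + 3) < (if false then 4 else 8)) then (if (if false then true else true) then (if true then (\y.false) else (\z.true)) else (if false then (\u.false) else (\v.false))) else (\w.true)) 5) else false)
step 4: [if@root] ((if ((6 + 3) < (if false then 4 else 8)) then (if (if false then true else true) then (if true then (\y.false) else (\z.true)) else (if false then (\u.false) else (\v.false))) else (\w.true)) 5)
step 5: [delta@0.0.0] ((if (9 < (if false then 4 else 8)) then (if (if false then true else true) then (if true then (\y.false) else (\z.true)) else (if false then (\u.false) else (\v.false))) else (\w.true)) 5)
step 6: [if@0.0.1] ((if (9 < 8) then (if (if false then true else true) then (if true then (\y.false) else (\z.true)) else (if false then (\u.false) else (\v.false))) else (\w.true)) 5)
step 7: [delta@0.0] ((if false then (if (if false then true else true) then (if true then (\y.false) else (\z.true)) else (if false then (\u.false) else (\v.false))) else (\w.true)) 5)
step 8: [if@0] ((\w.true) 5)
step 9: [beta@root] true

Answer: true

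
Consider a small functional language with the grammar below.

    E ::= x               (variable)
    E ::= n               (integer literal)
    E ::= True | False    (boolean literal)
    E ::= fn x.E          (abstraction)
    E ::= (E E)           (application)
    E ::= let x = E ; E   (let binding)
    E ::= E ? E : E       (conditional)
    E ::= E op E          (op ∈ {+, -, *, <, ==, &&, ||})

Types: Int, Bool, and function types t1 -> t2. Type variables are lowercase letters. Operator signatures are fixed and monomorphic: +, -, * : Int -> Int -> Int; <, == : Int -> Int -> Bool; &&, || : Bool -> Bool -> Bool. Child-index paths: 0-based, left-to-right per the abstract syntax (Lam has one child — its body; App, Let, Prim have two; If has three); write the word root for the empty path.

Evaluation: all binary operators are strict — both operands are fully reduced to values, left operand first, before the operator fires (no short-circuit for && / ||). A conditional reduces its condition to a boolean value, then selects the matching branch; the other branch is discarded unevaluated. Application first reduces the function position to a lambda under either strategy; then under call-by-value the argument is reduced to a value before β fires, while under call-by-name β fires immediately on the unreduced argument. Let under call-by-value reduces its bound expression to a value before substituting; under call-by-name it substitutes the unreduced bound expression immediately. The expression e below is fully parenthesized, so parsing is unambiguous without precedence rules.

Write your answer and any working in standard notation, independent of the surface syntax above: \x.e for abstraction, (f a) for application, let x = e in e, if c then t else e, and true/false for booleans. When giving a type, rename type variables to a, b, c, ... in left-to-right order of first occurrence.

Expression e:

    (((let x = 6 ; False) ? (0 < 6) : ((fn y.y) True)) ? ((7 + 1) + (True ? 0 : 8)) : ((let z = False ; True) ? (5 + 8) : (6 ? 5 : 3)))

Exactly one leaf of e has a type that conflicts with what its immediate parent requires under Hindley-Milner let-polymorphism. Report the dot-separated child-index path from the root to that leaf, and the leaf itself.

Working:
let x : Int
  unify Bool ~ Bool
  unify Int ~ Int
  unify Int ~ Int
y : a
\y._ : a -> a
  unify a -> a ~ Bool -> b
  unify a ~ Bool
  unify Bool ~ b
_ _ : Bool
  unify Bool ~ Bool
  unify Bool ~ Bool
  unify Int ~ Int
  unify Int ~ Int
  unify Int ~ Int
  unify Bool ~ Bool
  unify Int ~ Int
  unify Int ~ Int
let z : Bool
  unify Bool ~ Bool
  unify Int ~ Int
  unify Int ~ Int
  unify Int ~ Bool
  FAIL: mismatch Int ~ Bool

Answer: 2.2.0 : 6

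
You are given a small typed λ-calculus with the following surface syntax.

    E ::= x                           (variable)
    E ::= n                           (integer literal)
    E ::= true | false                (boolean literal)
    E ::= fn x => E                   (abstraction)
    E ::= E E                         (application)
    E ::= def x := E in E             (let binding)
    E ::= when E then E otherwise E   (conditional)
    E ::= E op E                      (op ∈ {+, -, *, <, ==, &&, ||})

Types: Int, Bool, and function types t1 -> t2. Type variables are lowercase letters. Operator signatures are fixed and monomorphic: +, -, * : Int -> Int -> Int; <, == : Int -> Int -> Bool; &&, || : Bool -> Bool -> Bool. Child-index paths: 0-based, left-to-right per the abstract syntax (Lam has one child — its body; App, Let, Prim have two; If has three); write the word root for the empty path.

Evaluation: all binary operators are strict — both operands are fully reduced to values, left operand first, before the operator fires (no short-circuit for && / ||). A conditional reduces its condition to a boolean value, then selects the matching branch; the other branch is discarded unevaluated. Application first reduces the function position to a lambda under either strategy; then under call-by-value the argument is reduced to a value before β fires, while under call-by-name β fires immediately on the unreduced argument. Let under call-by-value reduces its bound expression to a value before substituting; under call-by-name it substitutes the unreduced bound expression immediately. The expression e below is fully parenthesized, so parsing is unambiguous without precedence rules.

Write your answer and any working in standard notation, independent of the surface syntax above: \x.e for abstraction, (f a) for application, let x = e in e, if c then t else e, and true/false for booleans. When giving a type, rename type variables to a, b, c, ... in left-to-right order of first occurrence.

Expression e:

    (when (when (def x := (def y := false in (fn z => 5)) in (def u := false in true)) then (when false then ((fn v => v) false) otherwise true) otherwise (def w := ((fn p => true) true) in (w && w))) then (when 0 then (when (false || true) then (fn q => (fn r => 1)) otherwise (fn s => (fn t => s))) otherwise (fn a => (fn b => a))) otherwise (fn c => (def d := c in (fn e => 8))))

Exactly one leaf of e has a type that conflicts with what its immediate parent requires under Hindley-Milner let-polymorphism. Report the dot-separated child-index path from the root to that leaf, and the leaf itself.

Answer: 1.0 : 0

Trace:
let y : Bool
\z._ : a -> Int
let x : forall. a -> Int
let u : Bool
  unify Bool ~ Bool
  unify Bool ~ Bool
v : b
\v._ : b -> b
  unify b -> b ~ Bool -> c
  unify b ~ Bool
  unify Bool ~ c
_ _ : Bool
  unify Bool ~ Bool
\p._ : d -> Bool
  unify d -> Bool ~ Bool -> e
  unify d ~ Bool
  unify Bool ~ e
_ _ : Bool
let w : Bool
w : Bool
  unify Bool ~ Bool
w : Bool
  unify Bool ~ Bool
  unify Bool ~ Bool
  unify Bool ~ Bool
  unify Int ~ Bool
  FAIL: mismatch Int ~ Bool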